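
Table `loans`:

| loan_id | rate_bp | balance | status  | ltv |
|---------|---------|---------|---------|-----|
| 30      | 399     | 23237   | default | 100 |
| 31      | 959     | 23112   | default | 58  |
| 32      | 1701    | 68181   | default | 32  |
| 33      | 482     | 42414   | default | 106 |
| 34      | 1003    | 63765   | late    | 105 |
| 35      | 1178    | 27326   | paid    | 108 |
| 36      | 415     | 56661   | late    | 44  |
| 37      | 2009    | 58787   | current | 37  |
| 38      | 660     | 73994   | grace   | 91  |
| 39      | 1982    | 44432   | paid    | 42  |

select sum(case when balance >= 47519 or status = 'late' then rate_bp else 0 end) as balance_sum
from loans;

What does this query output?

5788

loan_id=30: ✗
loan_id=31: ✗
loan_id=32: ✓ → 1701
loan_id=33: ✗
loan_id=34: ✓ → 1003
loan_id=35: ✗
loan_id=36: ✓ → 415
loan_id=37: ✓ → 2009
loan_id=38: ✓ → 660
loan_id=39: ✗
balance_sum = 1701 + 1003 + 415 + 2009 + 660 = 5788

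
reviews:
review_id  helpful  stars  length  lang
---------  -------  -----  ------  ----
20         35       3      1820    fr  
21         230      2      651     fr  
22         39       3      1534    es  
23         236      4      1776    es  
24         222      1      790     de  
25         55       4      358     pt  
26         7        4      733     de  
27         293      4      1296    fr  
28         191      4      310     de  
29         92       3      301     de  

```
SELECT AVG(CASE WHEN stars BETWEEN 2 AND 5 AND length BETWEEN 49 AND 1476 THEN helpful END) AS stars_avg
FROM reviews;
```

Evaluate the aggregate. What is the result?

review_id=20: ✗
review_id=21: ✓ → 230
review_id=22: ✗
review_id=23: ✗
review_id=24: ✗
review_id=25: ✓ → 55
review_id=26: ✓ → 7
review_id=27: ✓ → 293
review_id=28: ✓ → 191
review_id=29: ✓ → 92
stars_avg = (230 + 55 + 7 + 293 + 191 + 92) / 6 = 144.6666666667

144.6666666667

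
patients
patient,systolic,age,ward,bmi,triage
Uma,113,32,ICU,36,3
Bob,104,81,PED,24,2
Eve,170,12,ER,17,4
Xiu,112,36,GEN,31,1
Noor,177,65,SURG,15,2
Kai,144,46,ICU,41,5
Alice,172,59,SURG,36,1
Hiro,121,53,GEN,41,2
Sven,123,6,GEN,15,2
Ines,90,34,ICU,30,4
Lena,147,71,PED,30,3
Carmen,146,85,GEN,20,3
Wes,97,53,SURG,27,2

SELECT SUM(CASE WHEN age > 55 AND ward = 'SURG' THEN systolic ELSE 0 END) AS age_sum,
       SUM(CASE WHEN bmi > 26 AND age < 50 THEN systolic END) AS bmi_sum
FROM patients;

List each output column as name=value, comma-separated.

[age_sum: age > 55 AND ward = 'SURG']
patient=Uma: ✗
patient=Bob: ✗
patient=Eve: ✗
patient=Xiu: ✗
patient=Noor: ✓ → 177
patient=Kai: ✗
patient=Alice: ✓ → 172
patient=Hiro: ✗
patient=Sven: ✗
patient=Ines: ✗
patient=Lena: ✗
patient=Carmen: ✗
patient=Wes: ✗
age_sum = 177 + 172 = 349
—
[bmi_sum: bmi > 26 AND age < 50]
patient=Uma: ✓ → 113
patient=Bob: ✗
patient=Eve: ✗
patient=Xiu: ✓ → 112
patient=Noor: ✗
patient=Kai: ✓ → 144
patient=Alice: ✗
patient=Hiro: ✗
patient=Sven: ✗
patient=Ines: ✓ → 90
patient=Lena: ✗
patient=Carmen: ✗
patient=Wes: ✗
bmi_sum = 113 + 112 + 144 + 90 = 459

age_sum=349, bmi_sum=459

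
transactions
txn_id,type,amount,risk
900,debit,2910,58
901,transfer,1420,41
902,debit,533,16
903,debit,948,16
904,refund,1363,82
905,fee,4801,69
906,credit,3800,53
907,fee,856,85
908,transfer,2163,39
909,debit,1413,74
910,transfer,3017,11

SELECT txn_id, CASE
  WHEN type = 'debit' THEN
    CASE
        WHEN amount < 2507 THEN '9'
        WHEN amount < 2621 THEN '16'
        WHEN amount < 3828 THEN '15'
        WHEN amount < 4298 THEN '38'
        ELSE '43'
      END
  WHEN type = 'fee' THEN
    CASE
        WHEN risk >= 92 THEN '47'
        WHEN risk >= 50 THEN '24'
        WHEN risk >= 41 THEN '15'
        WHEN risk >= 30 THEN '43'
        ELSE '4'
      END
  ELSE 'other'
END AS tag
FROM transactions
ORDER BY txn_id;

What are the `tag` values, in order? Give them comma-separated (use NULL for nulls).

txn_id=900: type='debit' → inner[amount < 3828] → 15
txn_id=901: type='transfer' → outer ELSE → other
txn_id=902: type='debit' → inner[amount < 2507] → 9
txn_id=903: type='debit' → inner[amount < 2507] → 9
txn_id=904: type='refund' → outer ELSE → other
txn_id=905: type='fee' → inner[risk >= 50] → 24
txn_id=906: type='credit' → outer ELSE → other
txn_id=907: type='fee' → inner[risk >= 50] → 24
txn_id=908: type='transfer' → outer ELSE → other
txn_id=909: type='debit' → inner[amount < 2507] → 9
txn_id=910: type='transfer' → outer ELSE → other

15, other, 9, 9, other, 24, other, 24, other, 9, other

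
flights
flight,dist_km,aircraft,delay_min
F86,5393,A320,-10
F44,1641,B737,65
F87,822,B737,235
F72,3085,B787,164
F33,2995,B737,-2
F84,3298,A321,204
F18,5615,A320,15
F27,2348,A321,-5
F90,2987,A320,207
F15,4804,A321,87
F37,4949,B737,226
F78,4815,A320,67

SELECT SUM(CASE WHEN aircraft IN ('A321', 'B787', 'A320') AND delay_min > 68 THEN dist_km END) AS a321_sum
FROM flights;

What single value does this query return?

14174

flight=F86: ✗
flight=F44: ✗
flight=F87: ✗
flight=F72: ✓ → 3085
flight=F33: ✗
flight=F84: ✓ → 3298
flight=F18: ✗
flight=F27: ✗
flight=F90: ✓ → 2987
flight=F15: ✓ → 4804
flight=F37: ✗
flight=F78: ✗
a321_sum = 3085 + 3298 + 2987 + 4804 = 14174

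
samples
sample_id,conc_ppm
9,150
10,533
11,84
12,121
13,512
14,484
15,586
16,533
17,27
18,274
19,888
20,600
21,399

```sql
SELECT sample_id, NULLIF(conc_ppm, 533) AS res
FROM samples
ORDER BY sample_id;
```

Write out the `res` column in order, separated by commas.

150, NULL, 84, 121, 512, 484, 586, NULL, 27, 274, 888, 600, 399

sample_id=9: conc_ppm=150 vs 533: differ → 150
sample_id=10: conc_ppm=533 vs 533: equal → NULL
sample_id=11: conc_ppm=84 vs 533: differ → 84
sample_id=12: conc_ppm=121 vs 533: differ → 121
sample_id=13: conc_ppm=512 vs 533: differ → 512
sample_id=14: conc_ppm=484 vs 533: differ → 484
sample_id=15: conc_ppm=586 vs 533: differ → 586
sample_id=16: conc_ppm=533 vs 533: equal → NULL
sample_id=17: conc_ppm=27 vs 533: differ → 27
sample_id=18: conc_ppm=274 vs 533: differ → 274
sample_id=19: conc_ppm=888 vs 533: differ → 888
sample_id=20: conc_ppm=600 vs 533: differ → 600
sample_id=21: conc_ppm=399 vs 533: differ → 399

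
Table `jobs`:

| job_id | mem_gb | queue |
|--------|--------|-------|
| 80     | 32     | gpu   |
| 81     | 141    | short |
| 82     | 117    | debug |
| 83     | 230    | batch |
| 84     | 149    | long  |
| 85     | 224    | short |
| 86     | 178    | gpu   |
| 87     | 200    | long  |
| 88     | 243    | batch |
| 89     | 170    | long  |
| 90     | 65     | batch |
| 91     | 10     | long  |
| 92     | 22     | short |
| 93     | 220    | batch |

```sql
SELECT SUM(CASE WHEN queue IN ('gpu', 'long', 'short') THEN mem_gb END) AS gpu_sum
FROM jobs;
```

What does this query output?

job_id=80: ✓ → 32
job_id=81: ✓ → 141
job_id=82: ✗
job_id=83: ✗
job_id=84: ✓ → 149
job_id=85: ✓ → 224
job_id=86: ✓ → 178
job_id=87: ✓ → 200
job_id=88: ✗
job_id=89: ✓ → 170
job_id=90: ✗
job_id=91: ✓ → 10
job_id=92: ✓ → 22
job_id=93: ✗
gpu_sum = 32 + 141 + 149 + 224 + 178 + 200 + 170 + 10 + 22 = 1126

1126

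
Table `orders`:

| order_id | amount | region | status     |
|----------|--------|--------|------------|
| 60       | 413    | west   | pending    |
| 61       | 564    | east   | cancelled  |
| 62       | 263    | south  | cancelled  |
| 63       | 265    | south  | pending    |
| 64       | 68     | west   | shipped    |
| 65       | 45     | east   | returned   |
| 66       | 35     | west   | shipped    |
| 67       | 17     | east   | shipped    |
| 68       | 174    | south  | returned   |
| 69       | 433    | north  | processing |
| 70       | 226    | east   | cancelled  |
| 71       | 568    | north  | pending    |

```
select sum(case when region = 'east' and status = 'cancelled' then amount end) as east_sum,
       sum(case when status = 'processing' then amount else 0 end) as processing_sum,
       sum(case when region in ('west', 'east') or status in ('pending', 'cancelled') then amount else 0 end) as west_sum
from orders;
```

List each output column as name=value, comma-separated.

east_sum=790, processing_sum=433, west_sum=2464

[east_sum: region = 'east' and status = 'cancelled']
order_id=60: ✗
order_id=61: ✓ → 564
order_id=62: ✗
order_id=63: ✗
order_id=64: ✗
order_id=65: ✗
order_id=66: ✗
order_id=67: ✗
order_id=68: ✗
order_id=69: ✗
order_id=70: ✓ → 226
order_id=71: ✗
east_sum = 564 + 226 = 790
—
[processing_sum: status = 'processing']
order_id=60: ✗
order_id=61: ✗
order_id=62: ✗
order_id=63: ✗
order_id=64: ✗
order_id=65: ✗
order_id=66: ✗
order_id=67: ✗
order_id=68: ✗
order_id=69: ✓ → 433
order_id=70: ✗
order_id=71: ✗
processing_sum = 433
—
[west_sum: region in ('west', 'east') or status in ('pending', 'cancelled')]
order_id=60: ✓ → 413
order_id=61: ✓ → 564
order_id=62: ✓ → 263
order_id=63: ✓ → 265
order_id=64: ✓ → 68
order_id=65: ✓ → 45
order_id=66: ✓ → 35
order_id=67: ✓ → 17
order_id=68: ✗
order_id=69: ✗
order_id=70: ✓ → 226
order_id=71: ✓ → 568
west_sum = 413 + 564 + 263 + 265 + 68 + 45 + 35 + 17 + 226 + 568 = 2464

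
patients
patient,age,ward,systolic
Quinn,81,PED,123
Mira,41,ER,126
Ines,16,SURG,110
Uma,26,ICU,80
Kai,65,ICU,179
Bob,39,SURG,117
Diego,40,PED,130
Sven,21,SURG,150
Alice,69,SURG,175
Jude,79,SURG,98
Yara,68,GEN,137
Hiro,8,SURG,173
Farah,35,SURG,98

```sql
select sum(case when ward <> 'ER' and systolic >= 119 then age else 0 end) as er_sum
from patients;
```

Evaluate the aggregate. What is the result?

352

patient=Quinn: ✓ → 81
patient=Mira: ✗
patient=Ines: ✗
patient=Uma: ✗
patient=Kai: ✓ → 65
patient=Bob: ✗
patient=Diego: ✓ → 40
patient=Sven: ✓ → 21
patient=Alice: ✓ → 69
patient=Jude: ✗
patient=Yara: ✓ → 68
patient=Hiro: ✓ → 8
patient=Farah: ✗
er_sum = 81 + 65 + 40 + 21 + 69 + 68 + 8 = 352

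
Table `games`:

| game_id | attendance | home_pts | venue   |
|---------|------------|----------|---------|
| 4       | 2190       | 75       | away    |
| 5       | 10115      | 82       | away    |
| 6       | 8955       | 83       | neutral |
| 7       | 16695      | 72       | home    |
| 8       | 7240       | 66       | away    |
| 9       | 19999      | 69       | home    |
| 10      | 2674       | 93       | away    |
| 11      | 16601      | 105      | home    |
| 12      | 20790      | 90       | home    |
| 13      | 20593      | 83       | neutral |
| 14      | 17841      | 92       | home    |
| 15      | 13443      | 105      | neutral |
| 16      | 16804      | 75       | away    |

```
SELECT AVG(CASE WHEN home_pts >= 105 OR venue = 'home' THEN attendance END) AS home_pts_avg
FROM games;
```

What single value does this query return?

17561.5

game_id=4: ✗
game_id=5: ✗
game_id=6: ✗
game_id=7: ✓ → 16695
game_id=8: ✗
game_id=9: ✓ → 19999
game_id=10: ✗
game_id=11: ✓ → 16601
game_id=12: ✓ → 20790
game_id=13: ✗
game_id=14: ✓ → 17841
game_id=15: ✓ → 13443
game_id=16: ✗
home_pts_avg = (16695 + 19999 + 16601 + 20790 + 17841 + 13443) / 6 = 17561.5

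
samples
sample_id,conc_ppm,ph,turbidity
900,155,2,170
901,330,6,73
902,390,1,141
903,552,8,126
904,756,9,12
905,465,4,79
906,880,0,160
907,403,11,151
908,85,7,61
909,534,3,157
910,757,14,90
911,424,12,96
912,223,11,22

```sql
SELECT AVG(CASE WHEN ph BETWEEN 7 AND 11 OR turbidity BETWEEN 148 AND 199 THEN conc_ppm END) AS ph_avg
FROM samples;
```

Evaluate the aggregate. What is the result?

448.5

sample_id=900: ✓ → 155
sample_id=901: ✗
sample_id=902: ✗
sample_id=903: ✓ → 552
sample_id=904: ✓ → 756
sample_id=905: ✗
sample_id=906: ✓ → 880
sample_id=907: ✓ → 403
sample_id=908: ✓ → 85
sample_id=909: ✓ → 534
sample_id=910: ✗
sample_id=911: ✗
sample_id=912: ✓ → 223
ph_avg = (155 + 552 + 756 + 880 + 403 + 85 + 534 + 223) / 8 = 448.5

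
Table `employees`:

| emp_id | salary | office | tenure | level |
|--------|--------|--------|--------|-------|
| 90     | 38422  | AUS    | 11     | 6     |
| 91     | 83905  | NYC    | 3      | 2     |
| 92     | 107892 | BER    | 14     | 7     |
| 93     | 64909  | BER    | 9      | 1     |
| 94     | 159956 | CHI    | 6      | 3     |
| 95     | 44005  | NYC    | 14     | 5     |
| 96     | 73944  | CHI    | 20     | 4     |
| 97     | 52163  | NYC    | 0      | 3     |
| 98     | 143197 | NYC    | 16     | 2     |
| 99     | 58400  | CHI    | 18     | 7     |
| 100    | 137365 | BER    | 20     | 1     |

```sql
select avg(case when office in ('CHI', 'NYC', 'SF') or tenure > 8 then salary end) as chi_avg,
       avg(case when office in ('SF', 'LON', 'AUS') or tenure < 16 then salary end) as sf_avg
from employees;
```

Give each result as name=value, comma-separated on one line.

[chi_avg: office in ('CHI', 'NYC', 'SF') or tenure > 8]
emp_id=90: ✓ → 38422
emp_id=91: ✓ → 83905
emp_id=92: ✓ → 107892
emp_id=93: ✓ → 64909
emp_id=94: ✓ → 159956
emp_id=95: ✓ → 44005
emp_id=96: ✓ → 73944
emp_id=97: ✓ → 52163
emp_id=98: ✓ → 143197
emp_id=99: ✓ → 58400
emp_id=100: ✓ → 137365
chi_avg = (38422 + 83905 + 107892 + 64909 + 159956 + 44005 + 73944 + 52163 + 143197 + 58400 + 137365) / 11 = 87650.7272727273
—
[sf_avg: office in ('SF', 'LON', 'AUS') or tenure < 16]
emp_id=90: ✓ → 38422
emp_id=91: ✓ → 83905
emp_id=92: ✓ → 107892
emp_id=93: ✓ → 64909
emp_id=94: ✓ → 159956
emp_id=95: ✓ → 44005
emp_id=96: ✗
emp_id=97: ✓ → 52163
emp_id=98: ✗
emp_id=99: ✗
emp_id=100: ✗
sf_avg = (38422 + 83905 + 107892 + 64909 + 159956 + 44005 + 52163) / 7 = 78750.2857142857

chi_avg=87650.7272727273, sf_avg=78750.2857142857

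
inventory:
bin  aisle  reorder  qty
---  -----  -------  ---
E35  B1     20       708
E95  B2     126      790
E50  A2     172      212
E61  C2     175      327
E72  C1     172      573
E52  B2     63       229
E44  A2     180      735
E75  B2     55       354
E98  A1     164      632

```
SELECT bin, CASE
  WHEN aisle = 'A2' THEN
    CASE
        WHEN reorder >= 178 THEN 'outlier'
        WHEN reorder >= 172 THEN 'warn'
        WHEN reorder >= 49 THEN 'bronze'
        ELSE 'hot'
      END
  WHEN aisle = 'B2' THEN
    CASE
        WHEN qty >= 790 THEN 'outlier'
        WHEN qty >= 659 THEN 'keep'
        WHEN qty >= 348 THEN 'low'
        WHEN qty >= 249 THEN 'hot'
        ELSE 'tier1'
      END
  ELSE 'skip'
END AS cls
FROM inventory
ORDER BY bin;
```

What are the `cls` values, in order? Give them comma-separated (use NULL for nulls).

skip, outlier, warn, tier1, skip, skip, low, outlier, skip

bin=E35: aisle='B1' → outer ELSE → skip
bin=E44: aisle='A2' → inner[reorder >= 178] → outlier
bin=E50: aisle='A2' → inner[reorder >= 172] → warn
bin=E52: aisle='B2' → inner[ELSE] → tier1
bin=E61: aisle='C2' → outer ELSE → skip
bin=E72: aisle='C1' → outer ELSE → skip
bin=E75: aisle='B2' → inner[qty >= 348] → low
bin=E95: aisle='B2' → inner[qty >= 790] → outlier
bin=E98: aisle='A1' → outer ELSE → skip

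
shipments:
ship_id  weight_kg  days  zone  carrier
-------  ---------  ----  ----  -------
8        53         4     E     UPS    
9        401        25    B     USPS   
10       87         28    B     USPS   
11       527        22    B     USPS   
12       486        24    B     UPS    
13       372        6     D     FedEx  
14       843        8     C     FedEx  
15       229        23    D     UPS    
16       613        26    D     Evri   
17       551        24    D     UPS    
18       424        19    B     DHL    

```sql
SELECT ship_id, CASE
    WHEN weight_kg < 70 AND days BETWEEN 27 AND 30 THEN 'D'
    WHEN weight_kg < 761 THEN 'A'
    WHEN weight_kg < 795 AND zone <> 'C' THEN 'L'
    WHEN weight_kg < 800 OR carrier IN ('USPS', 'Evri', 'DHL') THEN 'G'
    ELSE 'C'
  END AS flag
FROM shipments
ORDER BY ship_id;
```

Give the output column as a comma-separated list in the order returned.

ship_id=8: weight_kg < 761 → A
ship_id=9: weight_kg < 761 → A
ship_id=10: weight_kg < 761 → A
ship_id=11: weight_kg < 761 → A
ship_id=12: weight_kg < 761 → A
ship_id=13: weight_kg < 761 → A
ship_id=14: ELSE → C
ship_id=15: weight_kg < 761 → A
ship_id=16: weight_kg < 761 → A
ship_id=17: weight_kg < 761 → A
ship_id=18: weight_kg < 761 → A

A, A, A, A, A, A, C, A, A, A, A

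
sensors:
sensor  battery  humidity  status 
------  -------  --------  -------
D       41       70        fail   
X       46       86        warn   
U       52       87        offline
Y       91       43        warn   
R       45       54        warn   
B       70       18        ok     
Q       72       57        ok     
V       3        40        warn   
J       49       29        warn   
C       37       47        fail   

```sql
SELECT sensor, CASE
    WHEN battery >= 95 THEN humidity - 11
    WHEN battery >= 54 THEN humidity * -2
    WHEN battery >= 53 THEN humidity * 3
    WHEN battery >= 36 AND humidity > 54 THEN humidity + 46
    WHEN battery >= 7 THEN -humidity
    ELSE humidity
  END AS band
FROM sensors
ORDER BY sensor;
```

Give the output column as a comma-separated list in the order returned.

sensor=B: battery >= 54 → -36
sensor=C: battery >= 7 → -47
sensor=D: battery >= 36 AND humidity > 54 → 116
sensor=J: battery >= 7 → -29
sensor=Q: battery >= 54 → -114
sensor=R: battery >= 7 → -54
sensor=U: battery >= 36 AND humidity > 54 → 133
sensor=V: ELSE → 40
sensor=X: battery >= 36 AND humidity > 54 → 132
sensor=Y: battery >= 54 → -86

-36, -47, 116, -29, -114, -54, 133, 40, 132, -86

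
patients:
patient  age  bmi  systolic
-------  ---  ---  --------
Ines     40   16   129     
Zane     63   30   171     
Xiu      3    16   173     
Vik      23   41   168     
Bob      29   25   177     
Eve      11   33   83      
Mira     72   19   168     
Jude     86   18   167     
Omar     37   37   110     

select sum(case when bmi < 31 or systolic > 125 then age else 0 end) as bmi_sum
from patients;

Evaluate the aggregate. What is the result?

patient=Ines: ✓ → 40
patient=Zane: ✓ → 63
patient=Xiu: ✓ → 3
patient=Vik: ✓ → 23
patient=Bob: ✓ → 29
patient=Eve: ✗
patient=Mira: ✓ → 72
patient=Jude: ✓ → 86
patient=Omar: ✗
bmi_sum = 40 + 63 + 3 + 23 + 29 + 72 + 86 = 316

316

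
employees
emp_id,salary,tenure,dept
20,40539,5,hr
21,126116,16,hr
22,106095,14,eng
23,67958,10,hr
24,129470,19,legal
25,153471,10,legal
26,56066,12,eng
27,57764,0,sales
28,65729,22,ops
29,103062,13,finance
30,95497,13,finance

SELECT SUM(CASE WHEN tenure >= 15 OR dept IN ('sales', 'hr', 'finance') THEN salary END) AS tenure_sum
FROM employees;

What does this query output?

emp_id=20: ✓ → 40539
emp_id=21: ✓ → 126116
emp_id=22: ✗
emp_id=23: ✓ → 67958
emp_id=24: ✓ → 129470
emp_id=25: ✗
emp_id=26: ✗
emp_id=27: ✓ → 57764
emp_id=28: ✓ → 65729
emp_id=29: ✓ → 103062
emp_id=30: ✓ → 95497
tenure_sum = 40539 + 126116 + 67958 + 129470 + 57764 + 65729 + 103062 + 95497 = 686135

686135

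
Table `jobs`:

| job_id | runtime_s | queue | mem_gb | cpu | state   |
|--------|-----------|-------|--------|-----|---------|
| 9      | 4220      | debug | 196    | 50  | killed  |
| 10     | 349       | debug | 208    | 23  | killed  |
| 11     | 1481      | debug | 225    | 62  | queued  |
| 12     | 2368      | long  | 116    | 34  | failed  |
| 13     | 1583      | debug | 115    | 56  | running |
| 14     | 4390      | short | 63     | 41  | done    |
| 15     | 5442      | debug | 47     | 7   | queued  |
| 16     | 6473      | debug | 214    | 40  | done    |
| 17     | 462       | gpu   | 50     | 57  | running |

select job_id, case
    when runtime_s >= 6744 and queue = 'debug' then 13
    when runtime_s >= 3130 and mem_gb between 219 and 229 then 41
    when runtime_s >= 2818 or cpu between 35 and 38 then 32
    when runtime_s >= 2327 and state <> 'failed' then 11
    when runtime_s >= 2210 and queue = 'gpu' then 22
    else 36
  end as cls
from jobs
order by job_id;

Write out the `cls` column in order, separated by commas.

32, 36, 36, 36, 36, 32, 32, 32, 36

job_id=9: runtime_s >= 2818 or cpu between 35 and 38 → 32
job_id=10: ELSE → 36
job_id=11: ELSE → 36
job_id=12: ELSE → 36
job_id=13: ELSE → 36
job_id=14: runtime_s >= 2818 or cpu between 35 and 38 → 32
job_id=15: runtime_s >= 2818 or cpu between 35 and 38 → 32
job_id=16: runtime_s >= 2818 or cpu between 35 and 38 → 32
job_id=17: ELSE → 36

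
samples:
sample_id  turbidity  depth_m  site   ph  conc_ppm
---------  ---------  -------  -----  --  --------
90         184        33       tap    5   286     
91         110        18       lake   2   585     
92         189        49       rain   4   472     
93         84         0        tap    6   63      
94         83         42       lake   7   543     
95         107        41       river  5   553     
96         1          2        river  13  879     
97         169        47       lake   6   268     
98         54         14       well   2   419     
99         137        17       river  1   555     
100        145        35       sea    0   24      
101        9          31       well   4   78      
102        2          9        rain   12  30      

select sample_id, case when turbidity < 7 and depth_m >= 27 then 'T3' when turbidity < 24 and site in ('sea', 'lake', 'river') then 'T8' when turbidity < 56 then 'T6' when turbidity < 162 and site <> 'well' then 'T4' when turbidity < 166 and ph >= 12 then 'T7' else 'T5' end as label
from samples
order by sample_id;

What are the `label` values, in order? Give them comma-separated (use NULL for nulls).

T5, T4, T5, T4, T4, T4, T8, T5, T6, T4, T4, T6, T6

sample_id=90: ELSE → T5
sample_id=91: turbidity < 162 and site <> 'well' → T4
sample_id=92: ELSE → T5
sample_id=93: turbidity < 162 and site <> 'well' → T4
sample_id=94: turbidity < 162 and site <> 'well' → T4
sample_id=95: turbidity < 162 and site <> 'well' → T4
sample_id=96: turbidity < 24 and site in ('sea', 'lake', 'river') → T8
sample_id=97: ELSE → T5
sample_id=98: turbidity < 56 → T6
sample_id=99: turbidity < 162 and site <> 'well' → T4
sample_id=100: turbidity < 162 and site <> 'well' → T4
sample_id=101: turbidity < 56 → T6
sample_id=102: turbidity < 56 → T6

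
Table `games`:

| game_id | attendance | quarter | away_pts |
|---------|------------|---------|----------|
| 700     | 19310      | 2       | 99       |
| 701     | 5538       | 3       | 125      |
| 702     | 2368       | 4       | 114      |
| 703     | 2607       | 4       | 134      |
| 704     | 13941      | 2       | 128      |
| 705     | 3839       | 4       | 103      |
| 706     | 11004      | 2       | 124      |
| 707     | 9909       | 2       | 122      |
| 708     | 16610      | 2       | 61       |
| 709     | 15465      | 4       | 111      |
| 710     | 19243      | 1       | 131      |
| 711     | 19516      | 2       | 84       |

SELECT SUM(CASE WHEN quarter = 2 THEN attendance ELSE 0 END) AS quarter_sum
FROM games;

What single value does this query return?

90290

game_id=700: ✓ → 19310
game_id=701: ✗
game_id=702: ✗
game_id=703: ✗
game_id=704: ✓ → 13941
game_id=705: ✗
game_id=706: ✓ → 11004
game_id=707: ✓ → 9909
game_id=708: ✓ → 16610
game_id=709: ✗
game_id=710: ✗
game_id=711: ✓ → 19516
quarter_sum = 19310 + 13941 + 11004 + 9909 + 16610 + 19516 = 90290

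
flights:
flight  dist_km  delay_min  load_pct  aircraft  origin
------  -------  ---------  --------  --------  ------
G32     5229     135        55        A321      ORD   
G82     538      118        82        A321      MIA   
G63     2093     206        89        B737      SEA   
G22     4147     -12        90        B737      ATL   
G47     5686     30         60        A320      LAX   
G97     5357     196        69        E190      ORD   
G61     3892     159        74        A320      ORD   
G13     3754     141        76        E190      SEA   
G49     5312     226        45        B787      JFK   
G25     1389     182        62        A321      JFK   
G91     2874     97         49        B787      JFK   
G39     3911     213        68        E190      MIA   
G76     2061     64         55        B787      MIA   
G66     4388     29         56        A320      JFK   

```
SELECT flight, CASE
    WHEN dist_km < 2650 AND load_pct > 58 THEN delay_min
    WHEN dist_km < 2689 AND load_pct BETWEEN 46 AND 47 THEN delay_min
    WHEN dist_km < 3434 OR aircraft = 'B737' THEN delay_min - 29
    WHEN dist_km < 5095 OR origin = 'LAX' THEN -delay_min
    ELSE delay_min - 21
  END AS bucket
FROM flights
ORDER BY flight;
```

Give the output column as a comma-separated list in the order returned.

-141, -41, 182, 114, -213, -30, 205, -159, 206, -29, 35, 118, 68, 175

flight=G13: dist_km < 5095 OR origin = 'LAX' → -141
flight=G22: dist_km < 3434 OR aircraft = 'B737' → -41
flight=G25: dist_km < 2650 AND load_pct > 58 → 182
flight=G32: ELSE → 114
flight=G39: dist_km < 5095 OR origin = 'LAX' → -213
flight=G47: dist_km < 5095 OR origin = 'LAX' → -30
flight=G49: ELSE → 205
flight=G61: dist_km < 5095 OR origin = 'LAX' → -159
flight=G63: dist_km < 2650 AND load_pct > 58 → 206
flight=G66: dist_km < 5095 OR origin = 'LAX' → -29
flight=G76: dist_km < 3434 OR aircraft = 'B737' → 35
flight=G82: dist_km < 2650 AND load_pct > 58 → 118
flight=G91: dist_km < 3434 OR aircraft = 'B737' → 68
flight=G97: ELSE → 175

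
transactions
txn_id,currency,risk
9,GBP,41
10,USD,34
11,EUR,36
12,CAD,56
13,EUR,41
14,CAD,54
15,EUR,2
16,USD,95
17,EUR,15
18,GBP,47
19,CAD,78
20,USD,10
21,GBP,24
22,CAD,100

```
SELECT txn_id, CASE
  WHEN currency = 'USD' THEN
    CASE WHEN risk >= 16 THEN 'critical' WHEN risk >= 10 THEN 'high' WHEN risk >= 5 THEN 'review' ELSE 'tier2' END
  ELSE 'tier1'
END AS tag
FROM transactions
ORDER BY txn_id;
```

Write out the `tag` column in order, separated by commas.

txn_id=9: currency='GBP' → outer ELSE → tier1
txn_id=10: currency='USD' → inner[risk >= 16] → critical
txn_id=11: currency='EUR' → outer ELSE → tier1
txn_id=12: currency='CAD' → outer ELSE → tier1
txn_id=13: currency='EUR' → outer ELSE → tier1
txn_id=14: currency='CAD' → outer ELSE → tier1
txn_id=15: currency='EUR' → outer ELSE → tier1
txn_id=16: currency='USD' → inner[risk >= 16] → critical
txn_id=17: currency='EUR' → outer ELSE → tier1
txn_id=18: currency='GBP' → outer ELSE → tier1
txn_id=19: currency='CAD' → outer ELSE → tier1
txn_id=20: currency='USD' → inner[risk >= 10] → high
txn_id=21: currency='GBP' → outer ELSE → tier1
txn_id=22: currency='CAD' → outer ELSE → tier1

tier1, critical, tier1, tier1, tier1, tier1, tier1, critical, tier1, tier1, tier1, high, tier1, tier1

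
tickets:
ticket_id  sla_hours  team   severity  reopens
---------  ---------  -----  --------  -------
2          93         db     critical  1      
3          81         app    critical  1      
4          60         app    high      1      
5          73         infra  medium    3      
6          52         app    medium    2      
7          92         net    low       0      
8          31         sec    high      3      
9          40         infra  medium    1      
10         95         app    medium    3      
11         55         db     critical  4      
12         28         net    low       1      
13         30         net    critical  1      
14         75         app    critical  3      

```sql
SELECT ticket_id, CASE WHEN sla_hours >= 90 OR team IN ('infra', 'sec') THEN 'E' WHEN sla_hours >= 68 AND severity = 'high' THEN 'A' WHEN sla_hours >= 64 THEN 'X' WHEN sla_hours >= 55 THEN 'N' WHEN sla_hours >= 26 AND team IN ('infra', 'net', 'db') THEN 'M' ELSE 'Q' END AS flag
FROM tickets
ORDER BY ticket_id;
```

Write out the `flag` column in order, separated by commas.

E, X, N, E, Q, E, E, E, E, N, M, M, X

ticket_id=2: sla_hours >= 90 OR team IN ('infra', 'sec') → E
ticket_id=3: sla_hours >= 64 → X
ticket_id=4: sla_hours >= 55 → N
ticket_id=5: sla_hours >= 90 OR team IN ('infra', 'sec') → E
ticket_id=6: ELSE → Q
ticket_id=7: sla_hours >= 90 OR team IN ('infra', 'sec') → E
ticket_id=8: sla_hours >= 90 OR team IN ('infra', 'sec') → E
ticket_id=9: sla_hours >= 90 OR team IN ('infra', 'sec') → E
ticket_id=10: sla_hours >= 90 OR team IN ('infra', 'sec') → E
ticket_id=11: sla_hours >= 55 → N
ticket_id=12: sla_hours >= 26 AND team IN ('infra', 'net', 'db') → M
ticket_id=13: sla_hours >= 26 AND team IN ('infra', 'net', 'db') → M
ticket_id=14: sla_hours >= 64 → X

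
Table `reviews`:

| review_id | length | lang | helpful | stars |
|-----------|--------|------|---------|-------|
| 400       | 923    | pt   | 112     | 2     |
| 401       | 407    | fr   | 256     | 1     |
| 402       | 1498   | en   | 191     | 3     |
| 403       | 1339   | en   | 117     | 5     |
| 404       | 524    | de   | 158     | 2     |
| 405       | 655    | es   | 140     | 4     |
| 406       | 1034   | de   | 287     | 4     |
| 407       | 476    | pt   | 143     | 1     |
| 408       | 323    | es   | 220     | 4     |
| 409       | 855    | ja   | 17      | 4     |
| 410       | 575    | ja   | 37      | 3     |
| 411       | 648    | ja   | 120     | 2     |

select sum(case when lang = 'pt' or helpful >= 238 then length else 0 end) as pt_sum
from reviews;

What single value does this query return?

review_id=400: ✓ → 923
review_id=401: ✓ → 407
review_id=402: ✗
review_id=403: ✗
review_id=404: ✗
review_id=405: ✗
review_id=406: ✓ → 1034
review_id=407: ✓ → 476
review_id=408: ✗
review_id=409: ✗
review_id=410: ✗
review_id=411: ✗
pt_sum = 923 + 407 + 1034 + 476 = 2840

2840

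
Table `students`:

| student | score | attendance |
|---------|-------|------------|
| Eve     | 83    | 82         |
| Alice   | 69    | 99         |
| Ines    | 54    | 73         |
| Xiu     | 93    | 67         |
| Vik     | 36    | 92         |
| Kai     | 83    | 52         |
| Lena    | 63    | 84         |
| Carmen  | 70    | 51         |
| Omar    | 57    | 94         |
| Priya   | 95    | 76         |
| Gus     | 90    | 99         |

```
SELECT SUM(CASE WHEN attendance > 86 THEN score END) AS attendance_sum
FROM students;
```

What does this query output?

252

student=Eve: ✗
student=Alice: ✓ → 69
student=Ines: ✗
student=Xiu: ✗
student=Vik: ✓ → 36
student=Kai: ✗
student=Lena: ✗
student=Carmen: ✗
student=Omar: ✓ → 57
student=Priya: ✗
student=Gus: ✓ → 90
attendance_sum = 69 + 36 + 57 + 90 = 252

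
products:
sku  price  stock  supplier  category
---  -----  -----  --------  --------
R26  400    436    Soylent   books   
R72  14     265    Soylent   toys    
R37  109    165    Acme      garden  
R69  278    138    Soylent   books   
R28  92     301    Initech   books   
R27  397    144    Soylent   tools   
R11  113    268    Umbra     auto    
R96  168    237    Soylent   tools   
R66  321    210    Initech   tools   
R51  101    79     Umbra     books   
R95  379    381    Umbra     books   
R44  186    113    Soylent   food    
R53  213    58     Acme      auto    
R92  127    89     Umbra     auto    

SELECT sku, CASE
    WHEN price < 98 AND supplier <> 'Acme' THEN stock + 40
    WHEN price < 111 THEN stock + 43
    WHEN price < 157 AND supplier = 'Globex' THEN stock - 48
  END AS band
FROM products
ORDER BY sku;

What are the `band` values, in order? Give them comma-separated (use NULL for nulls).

sku=R11: (no match → NULL) → NULL
sku=R26: (no match → NULL) → NULL
sku=R27: (no match → NULL) → NULL
sku=R28: price < 98 AND supplier <> 'Acme' → 341
sku=R37: price < 111 → 208
sku=R44: (no match → NULL) → NULL
sku=R51: price < 111 → 122
sku=R53: (no match → NULL) → NULL
sku=R66: (no match → NULL) → NULL
sku=R69: (no match → NULL) → NULL
sku=R72: price < 98 AND supplier <> 'Acme' → 305
sku=R92: (no match → NULL) → NULL
sku=R95: (no match → NULL) → NULL
sku=R96: (no match → NULL) → NULL

NULL, NULL, NULL, 341, 208, NULL, 122, NULL, NULL, NULL, 305, NULL, NULL, NULL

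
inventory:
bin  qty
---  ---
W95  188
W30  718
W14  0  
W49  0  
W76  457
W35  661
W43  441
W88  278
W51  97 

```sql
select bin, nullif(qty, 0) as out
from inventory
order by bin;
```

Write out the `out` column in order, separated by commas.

NULL, 718, 661, 441, NULL, 97, 457, 278, 188

bin=W14: qty=0 vs 0: equal → NULL
bin=W30: qty=718 vs 0: differ → 718
bin=W35: qty=661 vs 0: differ → 661
bin=W43: qty=441 vs 0: differ → 441
bin=W49: qty=0 vs 0: equal → NULL
bin=W51: qty=97 vs 0: differ → 97
bin=W76: qty=457 vs 0: differ → 457
bin=W88: qty=278 vs 0: differ → 278
bin=W95: qty=188 vs 0: differ → 188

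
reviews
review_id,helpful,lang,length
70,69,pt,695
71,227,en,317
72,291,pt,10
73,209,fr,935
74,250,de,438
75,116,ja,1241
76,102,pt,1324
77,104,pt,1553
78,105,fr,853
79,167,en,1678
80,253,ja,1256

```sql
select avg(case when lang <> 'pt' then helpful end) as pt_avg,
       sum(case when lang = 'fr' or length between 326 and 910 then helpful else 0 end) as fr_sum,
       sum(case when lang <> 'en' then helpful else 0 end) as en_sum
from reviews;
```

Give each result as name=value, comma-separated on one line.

pt_avg=189.5714285714, fr_sum=633, en_sum=1499

[pt_avg: lang <> 'pt']
review_id=70: ✗
review_id=71: ✓ → 227
review_id=72: ✗
review_id=73: ✓ → 209
review_id=74: ✓ → 250
review_id=75: ✓ → 116
review_id=76: ✗
review_id=77: ✗
review_id=78: ✓ → 105
review_id=79: ✓ → 167
review_id=80: ✓ → 253
pt_avg = (227 + 209 + 250 + 116 + 105 + 167 + 253) / 7 = 189.5714285714
—
[fr_sum: lang = 'fr' or length between 326 and 910]
review_id=70: ✓ → 69
review_id=71: ✗
review_id=72: ✗
review_id=73: ✓ → 209
review_id=74: ✓ → 250
review_id=75: ✗
review_id=76: ✗
review_id=77: ✗
review_id=78: ✓ → 105
review_id=79: ✗
review_id=80: ✗
fr_sum = 69 + 209 + 250 + 105 = 633
—
[en_sum: lang <> 'en']
review_id=70: ✓ → 69
review_id=71: ✗
review_id=72: ✓ → 291
review_id=73: ✓ → 209
review_id=74: ✓ → 250
review_id=75: ✓ → 116
review_id=76: ✓ → 102
review_id=77: ✓ → 104
review_id=78: ✓ → 105
review_id=79: ✗
review_id=80: ✓ → 253
en_sum = 69 + 291 + 209 + 250 + 116 + 102 + 104 + 105 + 253 = 1499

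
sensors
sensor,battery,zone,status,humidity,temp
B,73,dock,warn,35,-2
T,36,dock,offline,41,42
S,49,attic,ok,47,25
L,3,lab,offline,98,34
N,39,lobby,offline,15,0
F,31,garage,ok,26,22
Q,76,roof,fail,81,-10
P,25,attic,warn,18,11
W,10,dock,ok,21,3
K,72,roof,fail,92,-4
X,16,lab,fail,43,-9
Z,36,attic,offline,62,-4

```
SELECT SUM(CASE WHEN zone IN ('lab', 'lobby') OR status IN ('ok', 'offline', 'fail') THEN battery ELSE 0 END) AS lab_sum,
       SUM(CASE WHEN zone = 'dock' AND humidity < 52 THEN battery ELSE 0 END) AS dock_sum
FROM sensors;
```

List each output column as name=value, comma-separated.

lab_sum=368, dock_sum=119

[lab_sum: zone IN ('lab', 'lobby') OR status IN ('ok', 'offline', 'fail')]
sensor=B: ✗
sensor=T: ✓ → 36
sensor=S: ✓ → 49
sensor=L: ✓ → 3
sensor=N: ✓ → 39
sensor=F: ✓ → 31
sensor=Q: ✓ → 76
sensor=P: ✗
sensor=W: ✓ → 10
sensor=K: ✓ → 72
sensor=X: ✓ → 16
sensor=Z: ✓ → 36
lab_sum = 36 + 49 + 3 + 39 + 31 + 76 + 10 + 72 + 16 + 36 = 368
—
[dock_sum: zone = 'dock' AND humidity < 52]
sensor=B: ✓ → 73
sensor=T: ✓ → 36
sensor=S: ✗
sensor=L: ✗
sensor=N: ✗
sensor=F: ✗
sensor=Q: ✗
sensor=P: ✗
sensor=W: ✓ → 10
sensor=K: ✗
sensor=X: ✗
sensor=Z: ✗
dock_sum = 73 + 36 + 10 = 119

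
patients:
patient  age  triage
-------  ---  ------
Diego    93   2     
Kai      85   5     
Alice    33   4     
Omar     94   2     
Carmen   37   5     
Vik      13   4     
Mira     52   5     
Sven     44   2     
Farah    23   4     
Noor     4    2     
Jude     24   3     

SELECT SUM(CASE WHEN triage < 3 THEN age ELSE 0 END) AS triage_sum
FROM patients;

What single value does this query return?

235

patient=Diego: ✓ → 93
patient=Kai: ✗
patient=Alice: ✗
patient=Omar: ✓ → 94
patient=Carmen: ✗
patient=Vik: ✗
patient=Mira: ✗
patient=Sven: ✓ → 44
patient=Farah: ✗
patient=Noor: ✓ → 4
patient=Jude: ✗
triage_sum = 93 + 94 + 44 + 4 = 235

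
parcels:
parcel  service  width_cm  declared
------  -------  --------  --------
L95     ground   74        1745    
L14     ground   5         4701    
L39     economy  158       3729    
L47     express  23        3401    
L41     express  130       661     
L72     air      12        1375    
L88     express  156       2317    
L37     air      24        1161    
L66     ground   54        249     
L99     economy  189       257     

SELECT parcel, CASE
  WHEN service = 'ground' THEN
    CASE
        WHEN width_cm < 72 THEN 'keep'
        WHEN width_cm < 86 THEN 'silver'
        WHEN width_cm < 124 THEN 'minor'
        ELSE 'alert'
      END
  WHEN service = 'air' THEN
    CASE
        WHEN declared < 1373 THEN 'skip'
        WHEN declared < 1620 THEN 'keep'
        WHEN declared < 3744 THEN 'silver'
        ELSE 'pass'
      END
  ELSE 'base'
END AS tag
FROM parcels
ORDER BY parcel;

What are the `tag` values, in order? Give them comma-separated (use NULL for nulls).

parcel=L14: service='ground' → inner[width_cm < 72] → keep
parcel=L37: service='air' → inner[declared < 1373] → skip
parcel=L39: service='economy' → outer ELSE → base
parcel=L41: service='express' → outer ELSE → base
parcel=L47: service='express' → outer ELSE → base
parcel=L66: service='ground' → inner[width_cm < 72] → keep
parcel=L72: service='air' → inner[declared < 1620] → keep
parcel=L88: service='express' → outer ELSE → base
parcel=L95: service='ground' → inner[width_cm < 86] → silver
parcel=L99: service='economy' → outer ELSE → base

keep, skip, base, base, base, keep, keep, base, silver, base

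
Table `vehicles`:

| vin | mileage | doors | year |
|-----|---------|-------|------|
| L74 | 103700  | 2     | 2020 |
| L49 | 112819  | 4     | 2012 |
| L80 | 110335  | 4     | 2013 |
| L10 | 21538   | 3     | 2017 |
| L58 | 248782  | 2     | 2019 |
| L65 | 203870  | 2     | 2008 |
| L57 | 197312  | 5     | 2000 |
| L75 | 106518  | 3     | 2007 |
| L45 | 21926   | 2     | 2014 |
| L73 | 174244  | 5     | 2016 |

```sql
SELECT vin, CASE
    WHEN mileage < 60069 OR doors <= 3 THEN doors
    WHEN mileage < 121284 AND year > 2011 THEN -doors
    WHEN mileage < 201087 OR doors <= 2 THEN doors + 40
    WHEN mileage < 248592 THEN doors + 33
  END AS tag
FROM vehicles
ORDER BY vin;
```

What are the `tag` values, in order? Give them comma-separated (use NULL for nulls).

vin=L10: mileage < 60069 OR doors <= 3 → 3
vin=L45: mileage < 60069 OR doors <= 3 → 2
vin=L49: mileage < 121284 AND year > 2011 → -4
vin=L57: mileage < 201087 OR doors <= 2 → 45
vin=L58: mileage < 60069 OR doors <= 3 → 2
vin=L65: mileage < 60069 OR doors <= 3 → 2
vin=L73: mileage < 201087 OR doors <= 2 → 45
vin=L74: mileage < 60069 OR doors <= 3 → 2
vin=L75: mileage < 60069 OR doors <= 3 → 3
vin=L80: mileage < 121284 AND year > 2011 → -4

3, 2, -4, 45, 2, 2, 45, 2, 3, -4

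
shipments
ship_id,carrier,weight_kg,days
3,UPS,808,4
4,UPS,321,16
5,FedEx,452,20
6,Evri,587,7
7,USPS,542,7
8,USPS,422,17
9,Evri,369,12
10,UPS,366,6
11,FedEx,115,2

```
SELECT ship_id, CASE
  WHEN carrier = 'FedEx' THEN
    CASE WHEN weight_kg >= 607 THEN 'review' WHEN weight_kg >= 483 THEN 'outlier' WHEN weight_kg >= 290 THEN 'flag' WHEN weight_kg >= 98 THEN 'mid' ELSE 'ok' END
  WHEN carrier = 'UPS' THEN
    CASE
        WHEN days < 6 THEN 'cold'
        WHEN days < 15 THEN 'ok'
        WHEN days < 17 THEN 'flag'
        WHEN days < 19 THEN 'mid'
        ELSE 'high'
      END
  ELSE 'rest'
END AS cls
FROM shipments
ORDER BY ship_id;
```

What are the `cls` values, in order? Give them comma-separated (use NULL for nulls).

cold, flag, flag, rest, rest, rest, rest, ok, mid

ship_id=3: carrier='UPS' → inner[days < 6] → cold
ship_id=4: carrier='UPS' → inner[days < 17] → flag
ship_id=5: carrier='FedEx' → inner[weight_kg >= 290] → flag
ship_id=6: carrier='Evri' → outer ELSE → rest
ship_id=7: carrier='USPS' → outer ELSE → rest
ship_id=8: carrier='USPS' → outer ELSE → rest
ship_id=9: carrier='Evri' → outer ELSE → rest
ship_id=10: carrier='UPS' → inner[days < 15] → ok
ship_id=11: carrier='FedEx' → inner[weight_kg >= 98] → mid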